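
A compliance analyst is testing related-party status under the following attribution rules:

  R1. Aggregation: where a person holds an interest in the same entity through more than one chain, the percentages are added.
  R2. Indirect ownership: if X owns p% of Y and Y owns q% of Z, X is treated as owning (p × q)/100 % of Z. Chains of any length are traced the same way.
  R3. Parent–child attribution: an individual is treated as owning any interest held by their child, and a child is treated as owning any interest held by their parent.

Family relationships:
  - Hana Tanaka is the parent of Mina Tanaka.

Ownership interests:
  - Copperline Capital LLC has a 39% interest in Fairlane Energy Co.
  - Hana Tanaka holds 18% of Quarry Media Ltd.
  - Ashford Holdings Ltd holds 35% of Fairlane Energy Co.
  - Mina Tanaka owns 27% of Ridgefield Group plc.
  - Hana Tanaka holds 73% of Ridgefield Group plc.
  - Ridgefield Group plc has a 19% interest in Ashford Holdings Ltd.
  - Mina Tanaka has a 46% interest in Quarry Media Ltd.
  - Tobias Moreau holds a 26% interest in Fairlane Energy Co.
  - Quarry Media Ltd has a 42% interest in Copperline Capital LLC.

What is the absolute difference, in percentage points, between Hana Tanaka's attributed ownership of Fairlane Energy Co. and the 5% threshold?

12.1332

By parent–child attribution (R3), Hana Tanaka is treated as also owning Mina Tanaka's interest in Ridgefield Group plc, giving 73% + 27% = 100%.
By parent–child attribution (R3), Hana Tanaka is treated as also owning Mina Tanaka's interest in Quarry Media Ltd, giving 18% + 46% = 64%.
Chain via Ridgefield Group plc → Ashford Holdings Ltd (R2): 100% × 19% × 35% = 6.65% of Fairlane Energy Co.
Chain via Quarry Media Ltd → Copperline Capital LLC (R2): 64% × 42% × 39% = 10.4832% of Fairlane Energy Co.
Aggregating (R1): 6.65% + 10.4832% = 17.1332%.
17.1332% exceeds the 5% threshold by 12.1332 percentage points.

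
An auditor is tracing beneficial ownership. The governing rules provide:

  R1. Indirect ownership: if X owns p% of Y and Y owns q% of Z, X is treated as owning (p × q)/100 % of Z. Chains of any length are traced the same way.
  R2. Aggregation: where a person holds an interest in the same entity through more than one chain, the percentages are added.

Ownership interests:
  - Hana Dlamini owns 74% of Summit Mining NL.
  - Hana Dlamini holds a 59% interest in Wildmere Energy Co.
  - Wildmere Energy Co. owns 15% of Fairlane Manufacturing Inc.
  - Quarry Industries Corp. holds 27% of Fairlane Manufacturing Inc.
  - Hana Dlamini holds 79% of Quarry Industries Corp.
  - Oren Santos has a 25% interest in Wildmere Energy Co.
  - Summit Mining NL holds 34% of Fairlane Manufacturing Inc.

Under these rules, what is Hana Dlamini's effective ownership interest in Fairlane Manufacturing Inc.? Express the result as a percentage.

Chain via Wildmere Energy Co. (R1): 59% × 15% = 8.85% of Fairlane Manufacturing Inc.
Chain via Quarry Industries Corp. (R1): 79% × 27% = 21.33% of Fairlane Manufacturing Inc.
Chain via Summit Mining NL (R1): 74% × 34% = 25.16% of Fairlane Manufacturing Inc.
Aggregating (R2): 8.85% + 21.33% + 25.16% = 55.34%.

55.34%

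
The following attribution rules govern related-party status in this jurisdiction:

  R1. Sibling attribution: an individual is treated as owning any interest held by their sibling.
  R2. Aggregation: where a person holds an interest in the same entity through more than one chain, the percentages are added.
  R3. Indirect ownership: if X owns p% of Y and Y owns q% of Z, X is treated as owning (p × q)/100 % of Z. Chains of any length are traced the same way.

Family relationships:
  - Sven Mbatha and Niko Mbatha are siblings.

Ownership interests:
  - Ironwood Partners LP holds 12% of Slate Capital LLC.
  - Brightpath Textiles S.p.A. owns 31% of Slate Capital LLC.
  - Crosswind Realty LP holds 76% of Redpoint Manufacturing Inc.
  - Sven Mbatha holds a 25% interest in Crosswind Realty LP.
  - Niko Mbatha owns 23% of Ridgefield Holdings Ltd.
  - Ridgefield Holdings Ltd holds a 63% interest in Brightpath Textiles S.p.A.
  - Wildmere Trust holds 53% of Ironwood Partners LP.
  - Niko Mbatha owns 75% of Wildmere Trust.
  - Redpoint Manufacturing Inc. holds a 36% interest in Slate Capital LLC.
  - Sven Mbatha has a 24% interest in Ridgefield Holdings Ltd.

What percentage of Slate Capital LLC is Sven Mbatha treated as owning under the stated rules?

20.7891%

By sibling attribution (R1), Sven Mbatha is treated as also owning Niko Mbatha's interest in Ridgefield Holdings Ltd, giving 24% + 23% = 47%.
By sibling attribution (R1), Sven Mbatha is treated as owning Niko Mbatha's 75% interest in Wildmere Trust.
Chain via Ridgefield Holdings Ltd → Brightpath Textiles S.p.A. (R3): 47% × 63% × 31% = 9.1791% of Slate Capital LLC.
Chain via Crosswind Realty LP → Redpoint Manufacturing Inc. (R3): 25% × 76% × 36% = 6.84% of Slate Capital LLC.
Chain via Wildmere Trust → Ironwood Partners LP (R3): 75% × 53% × 12% = 4.77% of Slate Capital LLC.
Aggregating (R2): 9.1791% + 6.84% + 4.77% = 20.7891%.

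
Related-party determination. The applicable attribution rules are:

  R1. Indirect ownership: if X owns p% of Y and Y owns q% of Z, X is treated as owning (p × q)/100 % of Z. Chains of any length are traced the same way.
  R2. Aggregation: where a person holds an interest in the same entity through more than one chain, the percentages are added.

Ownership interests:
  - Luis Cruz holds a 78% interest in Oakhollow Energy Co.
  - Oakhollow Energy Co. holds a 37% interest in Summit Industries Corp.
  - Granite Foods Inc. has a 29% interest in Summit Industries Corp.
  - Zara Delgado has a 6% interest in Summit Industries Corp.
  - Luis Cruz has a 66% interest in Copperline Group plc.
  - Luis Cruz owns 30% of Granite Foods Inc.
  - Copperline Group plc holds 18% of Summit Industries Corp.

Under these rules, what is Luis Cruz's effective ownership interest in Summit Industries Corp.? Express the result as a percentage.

49.44%

Chain via Granite Foods Inc. (R1): 30% × 29% = 8.7% of Summit Industries Corp.
Chain via Copperline Group plc (R1): 66% × 18% = 11.88% of Summit Industries Corp.
Chain via Oakhollow Energy Co. (R1): 78% × 37% = 28.86% of Summit Industries Corp.
Aggregating (R2): 8.7% + 11.88% + 28.86% = 49.44%.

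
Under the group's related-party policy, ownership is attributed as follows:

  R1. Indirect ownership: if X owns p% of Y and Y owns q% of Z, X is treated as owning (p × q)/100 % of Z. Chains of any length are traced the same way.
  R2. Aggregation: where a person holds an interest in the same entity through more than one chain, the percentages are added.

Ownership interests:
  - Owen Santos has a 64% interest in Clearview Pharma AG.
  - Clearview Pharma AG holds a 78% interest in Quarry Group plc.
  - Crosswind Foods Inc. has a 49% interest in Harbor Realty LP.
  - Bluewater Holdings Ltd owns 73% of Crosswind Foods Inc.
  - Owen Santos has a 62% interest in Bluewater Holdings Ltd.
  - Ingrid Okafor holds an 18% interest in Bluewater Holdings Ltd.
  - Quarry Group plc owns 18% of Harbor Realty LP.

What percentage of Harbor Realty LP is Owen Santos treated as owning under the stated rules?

Chain via Clearview Pharma AG → Quarry Group plc (R1): 64% × 78% × 18% = 8.9856% of Harbor Realty LP.
Chain via Bluewater Holdings Ltd → Crosswind Foods Inc. (R1): 62% × 73% × 49% = 22.1774% of Harbor Realty LP.
Aggregating (R2): 8.9856% + 22.1774% = 31.163%.

31.163%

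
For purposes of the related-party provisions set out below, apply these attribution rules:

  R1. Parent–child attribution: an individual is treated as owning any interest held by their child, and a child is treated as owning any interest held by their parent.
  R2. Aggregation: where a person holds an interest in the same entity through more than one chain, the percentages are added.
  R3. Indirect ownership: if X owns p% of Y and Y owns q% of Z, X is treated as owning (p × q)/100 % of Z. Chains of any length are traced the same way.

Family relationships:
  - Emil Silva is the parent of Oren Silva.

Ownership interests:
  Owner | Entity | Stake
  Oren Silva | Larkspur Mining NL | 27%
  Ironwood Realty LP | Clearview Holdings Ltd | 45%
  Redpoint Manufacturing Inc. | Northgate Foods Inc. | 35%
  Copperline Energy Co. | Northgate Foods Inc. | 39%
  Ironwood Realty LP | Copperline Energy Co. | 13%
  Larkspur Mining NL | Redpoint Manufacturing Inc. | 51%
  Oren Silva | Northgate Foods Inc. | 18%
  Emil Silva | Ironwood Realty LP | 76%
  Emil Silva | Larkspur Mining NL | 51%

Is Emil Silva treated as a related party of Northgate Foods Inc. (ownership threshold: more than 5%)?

By parent–child attribution (R1), Emil Silva is treated as also owning Oren Silva's interest in Larkspur Mining NL, giving 51% + 27% = 78%.
By parent–child attribution (R1), Emil Silva is treated as owning Oren Silva's 18% interest in Northgate Foods Inc.
Chain via Ironwood Realty LP → Copperline Energy Co. (R3): 76% × 13% × 39% = 3.8532% of Northgate Foods Inc.
Chain via Larkspur Mining NL → Redpoint Manufacturing Inc. (R3): 78% × 51% × 35% = 13.923% of Northgate Foods Inc.
Direct interest in Northgate Foods Inc: 18%.
Aggregating (R2): 3.8532% + 13.923% + 18% = 35.7762%.
35.7762% exceeds the 5% threshold, so Emil is a related party to Northgate Foods Inc.

Yes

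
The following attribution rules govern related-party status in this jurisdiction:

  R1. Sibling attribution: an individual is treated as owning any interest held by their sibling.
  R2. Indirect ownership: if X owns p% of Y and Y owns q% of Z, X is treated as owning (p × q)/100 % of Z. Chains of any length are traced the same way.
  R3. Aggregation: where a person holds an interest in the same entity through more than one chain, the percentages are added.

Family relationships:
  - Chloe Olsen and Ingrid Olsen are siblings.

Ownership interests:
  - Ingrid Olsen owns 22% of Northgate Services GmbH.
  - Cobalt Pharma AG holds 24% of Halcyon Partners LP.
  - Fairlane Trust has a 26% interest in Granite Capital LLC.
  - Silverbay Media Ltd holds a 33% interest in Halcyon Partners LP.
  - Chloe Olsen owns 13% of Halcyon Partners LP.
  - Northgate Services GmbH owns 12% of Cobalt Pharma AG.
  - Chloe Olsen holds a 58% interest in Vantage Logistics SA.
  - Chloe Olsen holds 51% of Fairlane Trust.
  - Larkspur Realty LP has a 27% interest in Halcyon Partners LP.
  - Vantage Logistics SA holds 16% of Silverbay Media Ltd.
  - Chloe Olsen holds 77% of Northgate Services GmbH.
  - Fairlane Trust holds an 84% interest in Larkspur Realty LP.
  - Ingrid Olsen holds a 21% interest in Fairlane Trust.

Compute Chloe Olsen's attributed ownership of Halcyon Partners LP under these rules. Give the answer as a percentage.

35.2432%

By sibling attribution (R1), Chloe Olsen is treated as also owning Ingrid Olsen's interest in Fairlane Trust, giving 51% + 21% = 72%.
By sibling attribution (R1), Chloe Olsen is treated as also owning Ingrid Olsen's interest in Northgate Services GmbH, giving 77% + 22% = 99%.
Chain via Vantage Logistics SA → Silverbay Media Ltd (R2): 58% × 16% × 33% = 3.0624% of Halcyon Partners LP.
Chain via Fairlane Trust → Larkspur Realty LP (R2): 72% × 84% × 27% = 16.3296% of Halcyon Partners LP.
Chain via Northgate Services GmbH → Cobalt Pharma AG (R2): 99% × 12% × 24% = 2.8512% of Halcyon Partners LP.
Direct interest in Halcyon Partners LP: 13%.
Aggregating (R3): 3.0624% + 16.3296% + 2.8512% + 13% = 35.2432%.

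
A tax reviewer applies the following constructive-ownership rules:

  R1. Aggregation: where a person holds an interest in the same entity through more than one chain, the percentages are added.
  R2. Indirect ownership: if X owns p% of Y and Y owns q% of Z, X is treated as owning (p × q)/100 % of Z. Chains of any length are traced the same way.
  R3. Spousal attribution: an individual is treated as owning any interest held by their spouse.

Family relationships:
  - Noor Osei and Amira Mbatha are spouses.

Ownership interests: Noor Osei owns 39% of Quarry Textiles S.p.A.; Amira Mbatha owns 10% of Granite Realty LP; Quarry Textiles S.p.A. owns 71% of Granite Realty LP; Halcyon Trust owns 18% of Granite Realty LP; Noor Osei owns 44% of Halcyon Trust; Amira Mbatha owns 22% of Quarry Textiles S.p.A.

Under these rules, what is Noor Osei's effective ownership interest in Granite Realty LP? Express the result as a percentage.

61.23%

By spousal attribution (R3), Noor Osei is treated as also owning Amira Mbatha's interest in Quarry Textiles S.p.A, giving 39% + 22% = 61%.
By spousal attribution (R3), Noor Osei is treated as owning Amira Mbatha's 10% interest in Granite Realty LP.
Chain via Halcyon Trust (R2): 44% × 18% = 7.92% of Granite Realty LP.
Chain via Quarry Textiles S.p.A. (R2): 61% × 71% = 43.31% of Granite Realty LP.
Direct interest in Granite Realty LP: 10%.
Aggregating (R1): 7.92% + 43.31% + 10% = 61.23%.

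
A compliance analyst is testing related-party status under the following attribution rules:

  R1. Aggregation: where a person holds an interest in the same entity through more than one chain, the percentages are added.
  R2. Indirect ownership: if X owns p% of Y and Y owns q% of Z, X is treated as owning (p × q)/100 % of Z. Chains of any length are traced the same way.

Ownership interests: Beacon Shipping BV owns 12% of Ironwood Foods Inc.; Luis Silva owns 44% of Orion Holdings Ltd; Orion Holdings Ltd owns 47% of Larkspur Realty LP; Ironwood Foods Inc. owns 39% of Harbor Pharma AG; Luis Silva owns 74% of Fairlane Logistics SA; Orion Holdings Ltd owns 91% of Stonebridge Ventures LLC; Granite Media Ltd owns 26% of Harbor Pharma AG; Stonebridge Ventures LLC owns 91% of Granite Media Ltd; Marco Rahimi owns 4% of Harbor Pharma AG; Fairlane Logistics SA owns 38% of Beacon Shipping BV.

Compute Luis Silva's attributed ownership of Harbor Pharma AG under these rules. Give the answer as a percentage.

10.78948%

Chain via Fairlane Logistics SA → Beacon Shipping BV → Ironwood Foods Inc. (R2): 74% × 38% × 12% × 39% = 1.316016% of Harbor Pharma AG.
Chain via Orion Holdings Ltd → Stonebridge Ventures LLC → Granite Media Ltd (R2): 44% × 91% × 91% × 26% = 9.473464% of Harbor Pharma AG.
Aggregating (R1): 1.316016% + 9.473464% = 10.78948%.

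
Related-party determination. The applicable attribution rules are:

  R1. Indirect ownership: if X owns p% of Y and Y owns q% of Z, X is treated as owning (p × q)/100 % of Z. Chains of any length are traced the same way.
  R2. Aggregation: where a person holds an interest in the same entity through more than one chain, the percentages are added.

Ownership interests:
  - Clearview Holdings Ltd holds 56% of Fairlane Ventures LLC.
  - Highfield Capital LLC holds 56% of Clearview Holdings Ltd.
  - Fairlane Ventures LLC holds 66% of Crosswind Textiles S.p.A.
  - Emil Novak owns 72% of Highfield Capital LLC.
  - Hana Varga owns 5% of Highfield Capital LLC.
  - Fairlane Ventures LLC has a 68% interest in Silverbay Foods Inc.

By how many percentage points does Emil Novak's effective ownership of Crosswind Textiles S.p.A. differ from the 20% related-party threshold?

5.097728

Chain via Highfield Capital LLC → Clearview Holdings Ltd → Fairlane Ventures LLC (R1): 72% × 56% × 56% × 66% = 14.902272% of Crosswind Textiles S.p.A.
14.902272% falls short of the 20% threshold by 5.097728 percentage points.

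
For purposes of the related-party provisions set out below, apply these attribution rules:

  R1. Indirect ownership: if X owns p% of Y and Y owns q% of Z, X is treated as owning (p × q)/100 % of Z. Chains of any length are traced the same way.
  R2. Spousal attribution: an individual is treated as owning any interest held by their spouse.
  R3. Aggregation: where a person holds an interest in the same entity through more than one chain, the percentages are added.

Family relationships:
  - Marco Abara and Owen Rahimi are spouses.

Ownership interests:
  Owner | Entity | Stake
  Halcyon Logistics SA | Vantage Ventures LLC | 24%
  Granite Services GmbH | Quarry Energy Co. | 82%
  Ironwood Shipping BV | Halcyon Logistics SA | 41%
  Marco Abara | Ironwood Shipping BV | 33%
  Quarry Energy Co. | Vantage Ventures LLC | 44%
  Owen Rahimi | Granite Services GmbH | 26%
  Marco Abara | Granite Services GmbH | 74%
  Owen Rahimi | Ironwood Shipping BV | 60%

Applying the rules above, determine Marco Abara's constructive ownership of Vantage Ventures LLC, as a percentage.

45.2312%

By spousal attribution (R2), Marco Abara is treated as also owning Owen Rahimi's interest in Granite Services GmbH, giving 74% + 26% = 100%.
By spousal attribution (R2), Marco Abara is treated as also owning Owen Rahimi's interest in Ironwood Shipping BV, giving 33% + 60% = 93%.
Chain via Granite Services GmbH → Quarry Energy Co. (R1): 100% × 82% × 44% = 36.08% of Vantage Ventures LLC.
Chain via Ironwood Shipping BV → Halcyon Logistics SA (R1): 93% × 41% × 24% = 9.1512% of Vantage Ventures LLC.
Aggregating (R3): 36.08% + 9.1512% = 45.2312%.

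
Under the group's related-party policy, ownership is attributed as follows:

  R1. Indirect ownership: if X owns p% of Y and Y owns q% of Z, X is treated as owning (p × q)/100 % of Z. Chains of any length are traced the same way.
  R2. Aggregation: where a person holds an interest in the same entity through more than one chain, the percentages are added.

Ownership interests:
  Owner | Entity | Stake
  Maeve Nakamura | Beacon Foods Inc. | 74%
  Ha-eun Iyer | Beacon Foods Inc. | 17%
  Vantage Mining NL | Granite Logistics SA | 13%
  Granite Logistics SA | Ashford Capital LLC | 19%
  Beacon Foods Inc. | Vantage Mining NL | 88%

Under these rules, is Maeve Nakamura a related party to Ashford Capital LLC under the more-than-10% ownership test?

No

Chain via Beacon Foods Inc. → Vantage Mining NL → Granite Logistics SA (R1): 74% × 88% × 13% × 19% = 1.608464% of Ashford Capital LLC.
1.608464% does not exceed the 10% threshold, so Maeve is not a related party to Ashford Capital LLC.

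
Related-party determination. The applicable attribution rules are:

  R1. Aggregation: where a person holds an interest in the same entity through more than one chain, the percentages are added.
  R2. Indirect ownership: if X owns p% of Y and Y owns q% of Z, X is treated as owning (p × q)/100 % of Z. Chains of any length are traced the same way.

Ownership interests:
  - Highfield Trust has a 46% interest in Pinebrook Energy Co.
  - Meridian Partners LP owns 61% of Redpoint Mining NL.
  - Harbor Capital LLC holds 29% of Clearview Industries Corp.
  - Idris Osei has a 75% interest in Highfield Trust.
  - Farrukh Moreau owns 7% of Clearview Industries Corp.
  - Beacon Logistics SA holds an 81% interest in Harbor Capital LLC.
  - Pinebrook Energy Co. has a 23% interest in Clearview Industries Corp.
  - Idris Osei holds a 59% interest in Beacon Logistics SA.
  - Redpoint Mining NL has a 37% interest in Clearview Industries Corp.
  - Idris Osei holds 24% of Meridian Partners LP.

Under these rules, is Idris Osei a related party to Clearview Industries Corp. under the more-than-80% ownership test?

Chain via Beacon Logistics SA → Harbor Capital LLC (R2): 59% × 81% × 29% = 13.8591% of Clearview Industries Corp.
Chain via Meridian Partners LP → Redpoint Mining NL (R2): 24% × 61% × 37% = 5.4168% of Clearview Industries Corp.
Chain via Highfield Trust → Pinebrook Energy Co. (R2): 75% × 46% × 23% = 7.935% of Clearview Industries Corp.
Aggregating (R1): 13.8591% + 5.4168% + 7.935% = 27.2109%.
27.2109% does not exceed the 80% threshold, so Idris is not a related party to Clearview Industries Corp.

No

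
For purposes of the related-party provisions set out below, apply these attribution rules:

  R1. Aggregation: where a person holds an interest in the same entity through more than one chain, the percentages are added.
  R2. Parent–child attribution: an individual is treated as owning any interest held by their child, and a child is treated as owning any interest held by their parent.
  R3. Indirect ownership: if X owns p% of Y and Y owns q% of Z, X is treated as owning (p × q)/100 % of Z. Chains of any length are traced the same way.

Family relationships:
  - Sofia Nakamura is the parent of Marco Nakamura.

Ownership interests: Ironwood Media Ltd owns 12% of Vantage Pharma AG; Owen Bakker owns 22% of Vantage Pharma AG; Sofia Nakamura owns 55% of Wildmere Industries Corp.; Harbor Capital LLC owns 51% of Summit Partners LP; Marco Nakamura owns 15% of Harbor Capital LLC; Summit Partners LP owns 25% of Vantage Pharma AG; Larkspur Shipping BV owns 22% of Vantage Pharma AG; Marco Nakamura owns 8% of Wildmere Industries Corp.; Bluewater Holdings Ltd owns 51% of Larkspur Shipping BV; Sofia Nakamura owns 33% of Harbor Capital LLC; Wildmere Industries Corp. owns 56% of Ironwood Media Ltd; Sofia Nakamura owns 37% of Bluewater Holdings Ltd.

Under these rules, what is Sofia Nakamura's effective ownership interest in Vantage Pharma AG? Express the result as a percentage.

14.505%

By parent–child attribution (R2), Sofia Nakamura is treated as also owning Marco Nakamura's interest in Wildmere Industries Corp, giving 55% + 8% = 63%.
By parent–child attribution (R2), Sofia Nakamura is treated as also owning Marco Nakamura's interest in Harbor Capital LLC, giving 33% + 15% = 48%.
Chain via Wildmere Industries Corp. → Ironwood Media Ltd (R3): 63% × 56% × 12% = 4.2336% of Vantage Pharma AG.
Chain via Bluewater Holdings Ltd → Larkspur Shipping BV (R3): 37% × 51% × 22% = 4.1514% of Vantage Pharma AG.
Chain via Harbor Capital LLC → Summit Partners LP (R3): 48% × 51% × 25% = 6.12% of Vantage Pharma AG.
Aggregating (R1): 4.2336% + 4.1514% + 6.12% = 14.505%.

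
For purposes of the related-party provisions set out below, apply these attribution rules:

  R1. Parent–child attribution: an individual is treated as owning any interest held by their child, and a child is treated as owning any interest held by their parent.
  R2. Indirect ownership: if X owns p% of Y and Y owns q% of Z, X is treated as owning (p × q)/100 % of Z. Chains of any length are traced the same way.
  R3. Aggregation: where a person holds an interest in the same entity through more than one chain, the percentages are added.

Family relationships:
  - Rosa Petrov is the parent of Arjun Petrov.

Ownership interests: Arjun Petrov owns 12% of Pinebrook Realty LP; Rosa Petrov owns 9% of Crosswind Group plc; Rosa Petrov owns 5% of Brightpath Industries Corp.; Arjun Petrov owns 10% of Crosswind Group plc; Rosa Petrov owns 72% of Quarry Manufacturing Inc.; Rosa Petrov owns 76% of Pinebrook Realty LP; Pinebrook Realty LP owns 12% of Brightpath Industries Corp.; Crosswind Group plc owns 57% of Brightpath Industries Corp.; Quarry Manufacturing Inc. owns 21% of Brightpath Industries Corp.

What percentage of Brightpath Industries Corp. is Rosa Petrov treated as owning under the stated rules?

41.51%

By parent–child attribution (R1), Rosa Petrov is treated as also owning Arjun Petrov's interest in Pinebrook Realty LP, giving 76% + 12% = 88%.
By parent–child attribution (R1), Rosa Petrov is treated as also owning Arjun Petrov's interest in Crosswind Group plc, giving 9% + 10% = 19%.
Chain via Pinebrook Realty LP (R2): 88% × 12% = 10.56% of Brightpath Industries Corp.
Chain via Quarry Manufacturing Inc. (R2): 72% × 21% = 15.12% of Brightpath Industries Corp.
Chain via Crosswind Group plc (R2): 19% × 57% = 10.83% of Brightpath Industries Corp.
Direct interest in Brightpath Industries Corp: 5%.
Aggregating (R3): 10.56% + 15.12% + 10.83% + 5% = 41.51%.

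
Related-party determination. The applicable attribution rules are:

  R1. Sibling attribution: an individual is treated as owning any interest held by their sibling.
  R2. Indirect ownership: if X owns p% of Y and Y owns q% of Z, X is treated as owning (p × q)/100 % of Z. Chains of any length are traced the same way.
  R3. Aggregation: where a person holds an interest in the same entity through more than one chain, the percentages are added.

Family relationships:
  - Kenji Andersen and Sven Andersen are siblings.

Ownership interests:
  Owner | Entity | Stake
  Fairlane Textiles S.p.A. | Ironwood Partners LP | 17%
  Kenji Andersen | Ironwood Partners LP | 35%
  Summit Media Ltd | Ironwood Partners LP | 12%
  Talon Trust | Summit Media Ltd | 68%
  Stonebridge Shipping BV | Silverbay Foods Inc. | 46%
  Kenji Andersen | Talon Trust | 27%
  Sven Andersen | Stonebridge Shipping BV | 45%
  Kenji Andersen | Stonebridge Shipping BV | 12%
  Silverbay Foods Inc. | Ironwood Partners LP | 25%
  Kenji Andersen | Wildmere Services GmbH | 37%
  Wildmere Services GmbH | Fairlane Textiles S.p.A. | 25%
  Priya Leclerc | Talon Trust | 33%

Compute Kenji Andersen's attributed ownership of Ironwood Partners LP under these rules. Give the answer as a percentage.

By sibling attribution (R1), Kenji Andersen is treated as also owning Sven Andersen's interest in Stonebridge Shipping BV, giving 12% + 45% = 57%.
Chain via Wildmere Services GmbH → Fairlane Textiles S.p.A. (R2): 37% × 25% × 17% = 1.5725% of Ironwood Partners LP.
Chain via Talon Trust → Summit Media Ltd (R2): 27% × 68% × 12% = 2.2032% of Ironwood Partners LP.
Chain via Stonebridge Shipping BV → Silverbay Foods Inc. (R2): 57% × 46% × 25% = 6.555% of Ironwood Partners LP.
Direct interest in Ironwood Partners LP: 35%.
Aggregating (R3): 1.5725% + 2.2032% + 6.555% + 35% = 45.3307%.

45.3307%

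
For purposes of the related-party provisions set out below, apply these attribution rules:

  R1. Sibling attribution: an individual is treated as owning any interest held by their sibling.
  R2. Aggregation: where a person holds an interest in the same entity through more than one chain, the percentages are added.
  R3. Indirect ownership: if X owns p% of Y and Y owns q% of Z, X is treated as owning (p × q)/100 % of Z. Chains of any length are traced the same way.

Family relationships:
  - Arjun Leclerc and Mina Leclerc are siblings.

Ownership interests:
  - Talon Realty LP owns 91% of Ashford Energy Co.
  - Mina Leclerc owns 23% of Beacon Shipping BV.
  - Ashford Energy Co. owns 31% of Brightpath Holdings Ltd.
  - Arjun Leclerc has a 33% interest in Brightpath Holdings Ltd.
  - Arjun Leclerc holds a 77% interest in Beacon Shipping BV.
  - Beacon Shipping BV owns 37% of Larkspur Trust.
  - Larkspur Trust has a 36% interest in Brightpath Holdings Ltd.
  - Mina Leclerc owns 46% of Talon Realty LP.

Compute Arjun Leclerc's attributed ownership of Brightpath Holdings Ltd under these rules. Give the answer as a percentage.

By sibling attribution (R1), Arjun Leclerc is treated as also owning Mina Leclerc's interest in Beacon Shipping BV, giving 77% + 23% = 100%.
By sibling attribution (R1), Arjun Leclerc is treated as owning Mina Leclerc's 46% interest in Talon Realty LP.
Chain via Beacon Shipping BV → Larkspur Trust (R3): 100% × 37% × 36% = 13.32% of Brightpath Holdings Ltd.
Direct interest in Brightpath Holdings Ltd: 33%.
Chain via Talon Realty LP → Ashford Energy Co. (R3): 46% × 91% × 31% = 12.9766% of Brightpath Holdings Ltd.
Aggregating (R2): 13.32% + 33% + 12.9766% = 59.2966%.

59.2966%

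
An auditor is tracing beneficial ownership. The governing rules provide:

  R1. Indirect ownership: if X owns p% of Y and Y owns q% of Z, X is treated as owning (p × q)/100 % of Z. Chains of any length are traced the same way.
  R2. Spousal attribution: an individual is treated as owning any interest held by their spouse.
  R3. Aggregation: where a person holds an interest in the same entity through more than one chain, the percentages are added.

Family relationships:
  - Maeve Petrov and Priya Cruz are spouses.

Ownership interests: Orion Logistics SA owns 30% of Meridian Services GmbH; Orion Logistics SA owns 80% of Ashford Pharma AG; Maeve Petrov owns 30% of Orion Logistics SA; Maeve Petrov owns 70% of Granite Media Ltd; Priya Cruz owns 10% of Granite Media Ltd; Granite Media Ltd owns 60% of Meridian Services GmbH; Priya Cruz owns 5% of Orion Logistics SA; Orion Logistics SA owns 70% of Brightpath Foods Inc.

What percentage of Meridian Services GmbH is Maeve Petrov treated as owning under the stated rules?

58.5%

By spousal attribution (R2), Maeve Petrov is treated as also owning Priya Cruz's interest in Orion Logistics SA, giving 30% + 5% = 35%.
By spousal attribution (R2), Maeve Petrov is treated as also owning Priya Cruz's interest in Granite Media Ltd, giving 70% + 10% = 80%.
Chain via Orion Logistics SA (R1): 35% × 30% = 10.5% of Meridian Services GmbH.
Chain via Granite Media Ltd (R1): 80% × 60% = 48% of Meridian Services GmbH.
Aggregating (R3): 10.5% + 48% = 58.5%.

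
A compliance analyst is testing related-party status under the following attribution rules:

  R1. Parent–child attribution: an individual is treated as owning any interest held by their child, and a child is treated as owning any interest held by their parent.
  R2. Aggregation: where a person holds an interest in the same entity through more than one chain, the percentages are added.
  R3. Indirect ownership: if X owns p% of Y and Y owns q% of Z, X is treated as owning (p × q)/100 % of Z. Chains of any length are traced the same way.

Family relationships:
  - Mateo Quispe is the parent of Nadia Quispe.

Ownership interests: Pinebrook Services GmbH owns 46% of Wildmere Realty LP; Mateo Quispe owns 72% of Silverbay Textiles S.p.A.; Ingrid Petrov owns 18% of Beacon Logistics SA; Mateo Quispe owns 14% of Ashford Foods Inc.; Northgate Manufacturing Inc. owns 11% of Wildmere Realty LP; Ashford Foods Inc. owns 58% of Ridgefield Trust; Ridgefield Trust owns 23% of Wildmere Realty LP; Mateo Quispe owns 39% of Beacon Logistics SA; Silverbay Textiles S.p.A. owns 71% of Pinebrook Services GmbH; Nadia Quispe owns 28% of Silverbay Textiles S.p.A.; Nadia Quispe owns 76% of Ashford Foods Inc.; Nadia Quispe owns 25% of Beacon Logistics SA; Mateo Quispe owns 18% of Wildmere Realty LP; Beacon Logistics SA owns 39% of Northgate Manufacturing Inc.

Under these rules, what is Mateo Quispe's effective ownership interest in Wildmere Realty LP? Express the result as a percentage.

65.4116%

By parent–child attribution (R1), Mateo Quispe is treated as also owning Nadia Quispe's interest in Ashford Foods Inc, giving 14% + 76% = 90%.
By parent–child attribution (R1), Mateo Quispe is treated as also owning Nadia Quispe's interest in Beacon Logistics SA, giving 39% + 25% = 64%.
By parent–child attribution (R1), Mateo Quispe is treated as also owning Nadia Quispe's interest in Silverbay Textiles S.p.A, giving 72% + 28% = 100%.
Chain via Ashford Foods Inc. → Ridgefield Trust (R3): 90% × 58% × 23% = 12.006% of Wildmere Realty LP.
Chain via Beacon Logistics SA → Northgate Manufacturing Inc. (R3): 64% × 39% × 11% = 2.7456% of Wildmere Realty LP.
Chain via Silverbay Textiles S.p.A. → Pinebrook Services GmbH (R3): 100% × 71% × 46% = 32.66% of Wildmere Realty LP.
Direct interest in Wildmere Realty LP: 18%.
Aggregating (R2): 12.006% + 2.7456% + 32.66% + 18% = 65.4116%.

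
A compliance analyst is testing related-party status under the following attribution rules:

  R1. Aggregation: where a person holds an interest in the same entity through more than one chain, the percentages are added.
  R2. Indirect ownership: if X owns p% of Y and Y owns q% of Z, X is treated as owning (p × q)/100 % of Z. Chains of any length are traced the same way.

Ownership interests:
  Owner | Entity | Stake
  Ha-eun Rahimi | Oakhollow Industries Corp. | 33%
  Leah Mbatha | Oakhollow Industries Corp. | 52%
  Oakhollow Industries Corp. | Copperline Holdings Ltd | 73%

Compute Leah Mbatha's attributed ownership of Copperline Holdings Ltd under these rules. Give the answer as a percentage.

37.96%

Chain via Oakhollow Industries Corp. (R2): 52% × 73% = 37.96% of Copperline Holdings Ltd.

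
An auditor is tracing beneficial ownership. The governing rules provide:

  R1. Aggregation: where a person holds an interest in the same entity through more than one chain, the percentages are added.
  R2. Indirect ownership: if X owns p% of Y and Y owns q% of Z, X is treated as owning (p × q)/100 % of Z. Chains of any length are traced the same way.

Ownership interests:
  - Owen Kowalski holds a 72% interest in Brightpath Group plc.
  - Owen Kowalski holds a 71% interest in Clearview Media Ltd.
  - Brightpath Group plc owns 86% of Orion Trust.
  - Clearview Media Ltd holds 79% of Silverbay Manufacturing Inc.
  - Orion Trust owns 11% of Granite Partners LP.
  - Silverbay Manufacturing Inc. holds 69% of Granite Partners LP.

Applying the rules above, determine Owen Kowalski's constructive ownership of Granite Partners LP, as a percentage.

45.5133%

Chain via Clearview Media Ltd → Silverbay Manufacturing Inc. (R2): 71% × 79% × 69% = 38.7021% of Granite Partners LP.
Chain via Brightpath Group plc → Orion Trust (R2): 72% × 86% × 11% = 6.8112% of Granite Partners LP.
Aggregating (R1): 38.7021% + 6.8112% = 45.5133%.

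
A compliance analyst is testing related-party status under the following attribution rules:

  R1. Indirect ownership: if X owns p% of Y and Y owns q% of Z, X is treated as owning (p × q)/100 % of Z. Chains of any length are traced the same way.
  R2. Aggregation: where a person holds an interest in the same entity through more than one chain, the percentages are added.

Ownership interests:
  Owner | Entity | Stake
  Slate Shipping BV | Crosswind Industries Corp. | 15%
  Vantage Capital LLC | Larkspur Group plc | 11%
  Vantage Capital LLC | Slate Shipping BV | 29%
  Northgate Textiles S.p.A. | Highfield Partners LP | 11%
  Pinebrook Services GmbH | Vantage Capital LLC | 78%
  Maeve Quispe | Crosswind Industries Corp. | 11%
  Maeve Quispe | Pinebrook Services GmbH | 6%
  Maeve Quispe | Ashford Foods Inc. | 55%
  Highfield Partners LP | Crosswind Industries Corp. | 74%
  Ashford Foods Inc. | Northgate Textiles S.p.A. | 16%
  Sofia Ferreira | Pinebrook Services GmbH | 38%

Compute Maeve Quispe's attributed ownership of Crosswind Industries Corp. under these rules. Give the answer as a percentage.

Chain via Pinebrook Services GmbH → Vantage Capital LLC → Slate Shipping BV (R1): 6% × 78% × 29% × 15% = 0.20358% of Crosswind Industries Corp.
Chain via Ashford Foods Inc. → Northgate Textiles S.p.A. → Highfield Partners LP (R1): 55% × 16% × 11% × 74% = 0.71632% of Crosswind Industries Corp.
Direct interest in Crosswind Industries Corp: 11%.
Aggregating (R2): 0.20358% + 0.71632% + 11% = 11.9199%.

11.9199%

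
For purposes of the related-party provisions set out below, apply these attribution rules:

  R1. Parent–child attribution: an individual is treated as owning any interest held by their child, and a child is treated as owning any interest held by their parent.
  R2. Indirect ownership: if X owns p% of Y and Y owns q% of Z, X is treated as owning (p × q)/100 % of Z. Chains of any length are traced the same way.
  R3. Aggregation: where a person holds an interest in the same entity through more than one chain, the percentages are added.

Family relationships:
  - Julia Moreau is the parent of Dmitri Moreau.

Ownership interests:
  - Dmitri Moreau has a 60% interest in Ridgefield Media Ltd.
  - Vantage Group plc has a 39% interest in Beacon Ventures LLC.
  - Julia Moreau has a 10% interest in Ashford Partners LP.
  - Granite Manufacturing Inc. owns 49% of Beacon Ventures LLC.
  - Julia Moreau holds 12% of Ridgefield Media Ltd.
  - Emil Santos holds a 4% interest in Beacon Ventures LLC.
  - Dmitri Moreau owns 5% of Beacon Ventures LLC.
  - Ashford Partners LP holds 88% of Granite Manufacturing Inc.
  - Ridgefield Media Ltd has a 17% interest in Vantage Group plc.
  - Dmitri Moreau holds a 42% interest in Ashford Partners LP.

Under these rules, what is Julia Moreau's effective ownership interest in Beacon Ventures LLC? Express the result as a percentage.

By parent–child attribution (R1), Julia Moreau is treated as also owning Dmitri Moreau's interest in Ridgefield Media Ltd, giving 12% + 60% = 72%.
By parent–child attribution (R1), Julia Moreau is treated as also owning Dmitri Moreau's interest in Ashford Partners LP, giving 10% + 42% = 52%.
By parent–child attribution (R1), Julia Moreau is treated as owning Dmitri Moreau's 5% interest in Beacon Ventures LLC.
Chain via Ridgefield Media Ltd → Vantage Group plc (R2): 72% × 17% × 39% = 4.7736% of Beacon Ventures LLC.
Chain via Ashford Partners LP → Granite Manufacturing Inc. (R2): 52% × 88% × 49% = 22.4224% of Beacon Ventures LLC.
Direct interest in Beacon Ventures LLC: 5%.
Aggregating (R3): 4.7736% + 22.4224% + 5% = 32.196%.

32.196%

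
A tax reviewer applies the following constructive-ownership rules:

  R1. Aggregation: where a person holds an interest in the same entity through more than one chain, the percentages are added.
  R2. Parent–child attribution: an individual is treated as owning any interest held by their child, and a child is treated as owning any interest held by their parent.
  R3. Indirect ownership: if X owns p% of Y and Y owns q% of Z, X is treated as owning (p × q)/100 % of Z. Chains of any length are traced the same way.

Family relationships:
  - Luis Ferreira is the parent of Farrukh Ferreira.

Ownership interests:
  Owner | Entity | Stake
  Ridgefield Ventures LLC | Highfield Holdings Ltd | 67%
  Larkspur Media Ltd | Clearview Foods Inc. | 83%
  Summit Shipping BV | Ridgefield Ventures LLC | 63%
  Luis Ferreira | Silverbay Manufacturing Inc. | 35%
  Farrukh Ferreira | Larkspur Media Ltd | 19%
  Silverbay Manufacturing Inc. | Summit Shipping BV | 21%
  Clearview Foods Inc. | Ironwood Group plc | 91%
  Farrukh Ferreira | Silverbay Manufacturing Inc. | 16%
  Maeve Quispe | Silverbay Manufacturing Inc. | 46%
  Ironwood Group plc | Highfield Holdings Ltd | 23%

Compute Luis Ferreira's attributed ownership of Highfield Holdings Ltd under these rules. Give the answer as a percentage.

By parent–child attribution (R2), Luis Ferreira is treated as also owning Farrukh Ferreira's interest in Silverbay Manufacturing Inc, giving 35% + 16% = 51%.
By parent–child attribution (R2), Luis Ferreira is treated as owning Farrukh Ferreira's 19% interest in Larkspur Media Ltd.
Chain via Silverbay Manufacturing Inc. → Summit Shipping BV → Ridgefield Ventures LLC (R3): 51% × 21% × 63% × 67% = 4.520691% of Highfield Holdings Ltd.
Chain via Larkspur Media Ltd → Clearview Foods Inc. → Ironwood Group plc (R3): 19% × 83% × 91% × 23% = 3.300661% of Highfield Holdings Ltd.
Aggregating (R1): 4.520691% + 3.300661% = 7.821352%.

7.821352%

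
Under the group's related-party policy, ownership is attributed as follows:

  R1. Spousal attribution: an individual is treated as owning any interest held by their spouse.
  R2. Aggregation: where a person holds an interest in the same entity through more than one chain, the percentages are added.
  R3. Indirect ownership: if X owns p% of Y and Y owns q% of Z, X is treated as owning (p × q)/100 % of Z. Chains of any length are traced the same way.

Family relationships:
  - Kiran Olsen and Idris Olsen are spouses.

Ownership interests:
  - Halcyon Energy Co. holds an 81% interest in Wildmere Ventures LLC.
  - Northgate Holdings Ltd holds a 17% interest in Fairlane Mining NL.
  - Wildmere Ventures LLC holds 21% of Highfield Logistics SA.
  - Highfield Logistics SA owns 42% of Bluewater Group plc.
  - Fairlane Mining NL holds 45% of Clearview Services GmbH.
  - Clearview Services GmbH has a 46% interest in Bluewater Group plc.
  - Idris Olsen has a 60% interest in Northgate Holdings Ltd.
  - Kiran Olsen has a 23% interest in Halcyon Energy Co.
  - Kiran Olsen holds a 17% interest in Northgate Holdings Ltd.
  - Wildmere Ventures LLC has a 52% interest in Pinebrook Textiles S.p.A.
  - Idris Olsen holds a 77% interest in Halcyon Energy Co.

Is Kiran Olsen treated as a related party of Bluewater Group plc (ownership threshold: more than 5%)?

Yes

By spousal attribution (R1), Kiran Olsen is treated as also owning Idris Olsen's interest in Halcyon Energy Co, giving 23% + 77% = 100%.
By spousal attribution (R1), Kiran Olsen is treated as also owning Idris Olsen's interest in Northgate Holdings Ltd, giving 17% + 60% = 77%.
Chain via Halcyon Energy Co. → Wildmere Ventures LLC → Highfield Logistics SA (R3): 100% × 81% × 21% × 42% = 7.1442% of Bluewater Group plc.
Chain via Northgate Holdings Ltd → Fairlane Mining NL → Clearview Services GmbH (R3): 77% × 17% × 45% × 46% = 2.70963% of Bluewater Group plc.
Aggregating (R2): 7.1442% + 2.70963% = 9.85383%.
9.85383% exceeds the 5% threshold, so Kiran is a related party to Bluewater Group plc.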